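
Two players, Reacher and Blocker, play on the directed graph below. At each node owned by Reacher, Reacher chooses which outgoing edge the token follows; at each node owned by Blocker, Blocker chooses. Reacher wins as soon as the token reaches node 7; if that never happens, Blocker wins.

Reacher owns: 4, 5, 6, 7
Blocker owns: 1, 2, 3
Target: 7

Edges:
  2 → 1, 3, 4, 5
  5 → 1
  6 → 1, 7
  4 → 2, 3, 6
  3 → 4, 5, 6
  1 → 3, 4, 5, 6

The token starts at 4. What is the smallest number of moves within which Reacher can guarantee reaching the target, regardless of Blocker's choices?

2

A0 = {7}
A1: add {6} — 6 (Reacher) has 6→7.
A2: add {4} — 4 (Reacher) has 4→6.
A3 = A2; e.g. 1 (Blocker) can still go to 3. Fixed point.
4 enters the attractor at level 2, so Reacher can force the target in 2 moves from there.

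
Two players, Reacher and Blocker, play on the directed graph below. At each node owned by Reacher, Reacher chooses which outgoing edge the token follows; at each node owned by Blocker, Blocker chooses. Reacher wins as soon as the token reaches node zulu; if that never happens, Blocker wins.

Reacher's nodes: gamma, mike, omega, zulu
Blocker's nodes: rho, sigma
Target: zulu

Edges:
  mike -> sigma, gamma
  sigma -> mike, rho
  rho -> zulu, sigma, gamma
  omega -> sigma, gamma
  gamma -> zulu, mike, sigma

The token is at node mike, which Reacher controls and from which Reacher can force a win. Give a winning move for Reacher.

gamma

A0 = {zulu}
A1: add {gamma} — gamma (Reacher) has gamma→zulu.
A2: add {mike, omega} — mike (Reacher) has mike→gamma; omega (Reacher) has omega→gamma.
A3 = A2; e.g. sigma (Blocker) can still go to rho. Fixed point.
From mike, successor gamma is in the attractor (rank 1); the other successor sigma is not.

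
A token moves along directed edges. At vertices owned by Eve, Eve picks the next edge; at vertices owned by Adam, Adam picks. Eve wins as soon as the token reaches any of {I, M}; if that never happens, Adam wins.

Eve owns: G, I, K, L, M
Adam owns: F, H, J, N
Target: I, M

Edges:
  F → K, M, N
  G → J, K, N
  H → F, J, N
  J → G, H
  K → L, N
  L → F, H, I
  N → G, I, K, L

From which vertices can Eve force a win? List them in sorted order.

A0 = {I, M}
A1: add {L} — L (Eve) has L→I.
A2: add {K} — K (Eve) has K→L.
A3: add {G} — G (Eve) has G→K.
A4: add {N} — N (Adam): all of {G, I, K, L} already in.
A5: add {F} — F (Adam): all of {K, M, N} already in.
A6 = A5; e.g. H (Adam) can still go to J. Fixed point.
Eve's winning region = {F, G, I, K, L, M, N}.

F, G, I, K, L, M, N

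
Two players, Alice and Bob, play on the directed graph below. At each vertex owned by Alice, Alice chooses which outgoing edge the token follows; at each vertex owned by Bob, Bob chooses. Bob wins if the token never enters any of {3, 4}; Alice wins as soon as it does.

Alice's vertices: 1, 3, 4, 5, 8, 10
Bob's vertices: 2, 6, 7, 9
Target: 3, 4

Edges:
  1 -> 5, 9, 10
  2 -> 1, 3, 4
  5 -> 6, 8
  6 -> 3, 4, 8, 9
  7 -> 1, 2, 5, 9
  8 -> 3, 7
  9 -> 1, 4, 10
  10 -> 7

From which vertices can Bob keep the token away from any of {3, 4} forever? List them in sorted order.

6, 7, 9, 10

A0 = {3, 4}
A1: add {8} — 8 (Alice) has 8→3.
A2: add {5} — 5 (Alice) has 5→8.
A3: add {1} — 1 (Alice) has 1→5.
A4: add {2} — 2 (Bob): all of {1, 3, 4} already in.
A5 = A4; e.g. 6 (Bob) can still go to 9. Fixed point.
Alice's attractor = {1, 2, 3, 4, 5, 8}; Bob avoids the target exactly from the complement.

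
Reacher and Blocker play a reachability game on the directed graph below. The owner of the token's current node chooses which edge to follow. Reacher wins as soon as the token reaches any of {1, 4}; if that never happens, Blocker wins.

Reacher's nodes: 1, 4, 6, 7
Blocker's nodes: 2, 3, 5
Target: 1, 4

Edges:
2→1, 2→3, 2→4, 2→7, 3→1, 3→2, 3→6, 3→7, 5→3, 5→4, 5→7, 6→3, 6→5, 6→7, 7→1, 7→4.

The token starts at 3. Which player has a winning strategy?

Blocker

A0 = {1, 4}
A1: add {7} — 7 (Reacher) has 7→1.
A2: add {6} — 6 (Reacher) has 6→7.
A3 = A2; e.g. 2 (Blocker) can still go to 3. Fixed point.
3 never enters the attractor, so Blocker can avoid the target forever.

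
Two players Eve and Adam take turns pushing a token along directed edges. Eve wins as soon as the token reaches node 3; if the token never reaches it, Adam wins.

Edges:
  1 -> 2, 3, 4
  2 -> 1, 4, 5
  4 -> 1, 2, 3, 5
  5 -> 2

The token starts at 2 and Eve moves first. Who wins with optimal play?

Track states (vertex, player-to-move).
A0 = {(3,Eve), (3,Adam)}
A1: add {(1,Eve), (4,Eve)}.
A2 = A1; e.g. (1,Adam) stays out. (2,Eve) never enters ⇒ Adam avoids the target.

Adam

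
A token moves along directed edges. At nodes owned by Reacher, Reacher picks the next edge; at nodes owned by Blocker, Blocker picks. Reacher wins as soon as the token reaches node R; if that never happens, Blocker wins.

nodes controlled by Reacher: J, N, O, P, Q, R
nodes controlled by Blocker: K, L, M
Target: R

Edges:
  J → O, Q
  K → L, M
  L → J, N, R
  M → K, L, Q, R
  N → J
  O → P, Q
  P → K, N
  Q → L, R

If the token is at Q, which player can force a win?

Reacher

A0 = {R}
A1: add {Q} — Q (Reacher) has Q→R.
Q ∈ A1, so Reacher can force the target.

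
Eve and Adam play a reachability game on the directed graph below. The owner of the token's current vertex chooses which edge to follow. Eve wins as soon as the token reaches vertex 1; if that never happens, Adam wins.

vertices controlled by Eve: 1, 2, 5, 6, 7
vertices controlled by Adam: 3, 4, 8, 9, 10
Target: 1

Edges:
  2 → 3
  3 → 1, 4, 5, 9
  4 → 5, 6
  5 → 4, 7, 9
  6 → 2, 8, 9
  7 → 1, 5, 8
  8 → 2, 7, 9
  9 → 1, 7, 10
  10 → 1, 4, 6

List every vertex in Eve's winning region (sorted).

1, 5, 7

A0 = {1}
A1: add {7} — 7 (Eve) has 7→1.
A2: add {5} — 5 (Eve) has 5→7.
A3 = A2; e.g. 2 (Eve) has no edge into A2. Fixed point.
Eve's winning region = {1, 5, 7}.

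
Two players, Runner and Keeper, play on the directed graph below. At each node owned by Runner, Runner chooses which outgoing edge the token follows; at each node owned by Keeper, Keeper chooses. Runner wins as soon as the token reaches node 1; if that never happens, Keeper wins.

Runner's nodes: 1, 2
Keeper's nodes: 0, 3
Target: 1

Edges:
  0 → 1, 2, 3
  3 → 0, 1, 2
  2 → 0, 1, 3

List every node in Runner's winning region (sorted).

A0 = {1}
A1: add {2} — 2 (Runner) has 2→1.
A2 = A1; e.g. 0 (Keeper) can still go to 3. Fixed point.
Runner's winning region = {1, 2}.

1, 2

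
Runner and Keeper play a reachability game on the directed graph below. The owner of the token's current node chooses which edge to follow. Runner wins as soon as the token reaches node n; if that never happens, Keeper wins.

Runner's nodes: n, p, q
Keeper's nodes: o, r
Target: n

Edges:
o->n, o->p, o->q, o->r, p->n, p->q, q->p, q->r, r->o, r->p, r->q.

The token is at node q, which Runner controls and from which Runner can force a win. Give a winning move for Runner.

p

A0 = {n}
A1: add {p} — p (Runner) has p→n.
A2: add {q} — q (Runner) has q→p.
A3 = A2; e.g. o (Keeper) can still go to r. Fixed point.
From q, successor p is in the attractor (rank 1); the other successor r is not.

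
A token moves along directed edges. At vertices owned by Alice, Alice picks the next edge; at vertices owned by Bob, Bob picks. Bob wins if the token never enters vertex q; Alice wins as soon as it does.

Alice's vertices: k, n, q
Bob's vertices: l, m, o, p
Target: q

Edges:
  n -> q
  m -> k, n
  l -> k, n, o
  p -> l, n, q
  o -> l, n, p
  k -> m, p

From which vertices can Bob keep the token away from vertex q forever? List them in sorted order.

A0 = {q}
A1: add {n} — n (Alice) has n→q.
A2 = A1; e.g. k (Alice) has no edge into A1. Fixed point.
Alice's attractor = {n, q}; Bob avoids the target exactly from the complement.

k, l, m, o, p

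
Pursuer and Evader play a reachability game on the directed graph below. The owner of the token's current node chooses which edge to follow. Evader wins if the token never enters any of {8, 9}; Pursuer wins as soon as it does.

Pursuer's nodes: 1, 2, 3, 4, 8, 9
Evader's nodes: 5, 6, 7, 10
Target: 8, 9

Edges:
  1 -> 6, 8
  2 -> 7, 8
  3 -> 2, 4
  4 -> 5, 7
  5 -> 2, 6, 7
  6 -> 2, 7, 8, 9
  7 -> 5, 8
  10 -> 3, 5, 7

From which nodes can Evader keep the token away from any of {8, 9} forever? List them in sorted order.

A0 = {8, 9}
A1: add {1, 2} — 1 (Pursuer) has 1→8; 2 (Pursuer) has 2→8.
A2: add {3} — 3 (Pursuer) has 3→2.
A3 = A2; e.g. 4 (Pursuer) has no edge into A2. Fixed point.
Pursuer's attractor = {1, 2, 3, 8, 9}; Evader avoids the target exactly from the complement.

4, 5, 6, 7, 10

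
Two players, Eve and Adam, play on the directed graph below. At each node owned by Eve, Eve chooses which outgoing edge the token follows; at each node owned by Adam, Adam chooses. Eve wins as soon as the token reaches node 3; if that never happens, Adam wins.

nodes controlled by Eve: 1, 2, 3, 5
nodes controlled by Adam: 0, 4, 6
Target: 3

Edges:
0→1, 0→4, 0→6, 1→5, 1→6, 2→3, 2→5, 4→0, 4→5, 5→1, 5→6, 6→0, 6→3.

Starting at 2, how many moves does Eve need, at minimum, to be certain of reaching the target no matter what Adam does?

1

A0 = {3}
A1: add {2} — 2 (Eve) has 2→3.
A2 = A1; e.g. 0 (Adam) can still go to 1. Fixed point.
2 enters the attractor at level 1, so Eve can force the target in 1 move from there.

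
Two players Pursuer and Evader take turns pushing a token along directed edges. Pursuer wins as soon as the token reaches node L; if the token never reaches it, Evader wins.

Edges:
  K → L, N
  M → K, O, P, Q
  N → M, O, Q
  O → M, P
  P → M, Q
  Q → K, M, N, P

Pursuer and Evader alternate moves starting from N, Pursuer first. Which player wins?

Evader

Track states (vertex, player-to-move).
A0 = {(L,Pursuer), (L,Evader)}
A1: add {(K,Pursuer)}.
A2 = A1; e.g. (K,Evader) stays out. (N,Pursuer) never enters ⇒ Evader avoids the target.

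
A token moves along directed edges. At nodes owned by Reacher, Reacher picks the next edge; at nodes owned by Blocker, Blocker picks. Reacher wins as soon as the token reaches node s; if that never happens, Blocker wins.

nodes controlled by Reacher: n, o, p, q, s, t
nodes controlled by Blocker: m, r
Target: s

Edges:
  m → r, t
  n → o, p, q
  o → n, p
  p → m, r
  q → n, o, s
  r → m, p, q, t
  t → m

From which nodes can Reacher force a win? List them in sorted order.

n, o, q, s

A0 = {s}
A1: add {q} — q (Reacher) has q→s.
A2: add {n} — n (Reacher) has n→q.
A3: add {o} — o (Reacher) has o→n.
A4 = A3; e.g. m (Blocker) can still go to r. Fixed point.
Reacher's winning region = {n, o, q, s}.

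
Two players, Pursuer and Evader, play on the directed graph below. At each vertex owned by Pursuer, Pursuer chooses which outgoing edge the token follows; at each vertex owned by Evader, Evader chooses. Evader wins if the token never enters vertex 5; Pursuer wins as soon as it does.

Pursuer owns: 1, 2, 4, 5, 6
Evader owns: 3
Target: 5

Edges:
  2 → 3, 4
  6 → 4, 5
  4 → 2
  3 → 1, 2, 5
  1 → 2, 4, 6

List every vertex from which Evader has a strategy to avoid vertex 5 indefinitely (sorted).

A0 = {5}
A1: add {6} — 6 (Pursuer) has 6→5.
A2: add {1} — 1 (Pursuer) has 1→6.
A3 = A2; e.g. 2 (Pursuer) has no edge into A2. Fixed point.
Pursuer's attractor = {1, 5, 6}; Evader avoids the target exactly from the complement.

2, 3, 4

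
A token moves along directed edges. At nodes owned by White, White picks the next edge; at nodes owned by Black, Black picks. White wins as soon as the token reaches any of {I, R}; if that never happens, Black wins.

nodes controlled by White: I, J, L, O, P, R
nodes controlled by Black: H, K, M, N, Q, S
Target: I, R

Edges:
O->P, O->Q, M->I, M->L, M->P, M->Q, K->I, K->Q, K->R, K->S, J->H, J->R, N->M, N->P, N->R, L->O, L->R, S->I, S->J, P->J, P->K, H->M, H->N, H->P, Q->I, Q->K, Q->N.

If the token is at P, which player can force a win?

White

A0 = {I, R}
A1: add {J, L} — J (White) has J→R; L (White) has L→R.
A2: add {P, S} — P (White) has P→J; S (Black): all of {I, J} already in.
P ∈ A2, so White can force the target.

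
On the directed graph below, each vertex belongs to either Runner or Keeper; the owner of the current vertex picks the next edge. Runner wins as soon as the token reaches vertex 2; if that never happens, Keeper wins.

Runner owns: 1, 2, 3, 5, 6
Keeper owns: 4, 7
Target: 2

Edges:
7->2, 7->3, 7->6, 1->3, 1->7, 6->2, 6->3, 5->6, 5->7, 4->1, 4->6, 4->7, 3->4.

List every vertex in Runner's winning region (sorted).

2, 5, 6

A0 = {2}
A1: add {6} — 6 (Runner) has 6→2.
A2: add {5} — 5 (Runner) has 5→6.
A3 = A2; e.g. 1 (Runner) has no edge into A2. Fixed point.
Runner's winning region = {2, 5, 6}.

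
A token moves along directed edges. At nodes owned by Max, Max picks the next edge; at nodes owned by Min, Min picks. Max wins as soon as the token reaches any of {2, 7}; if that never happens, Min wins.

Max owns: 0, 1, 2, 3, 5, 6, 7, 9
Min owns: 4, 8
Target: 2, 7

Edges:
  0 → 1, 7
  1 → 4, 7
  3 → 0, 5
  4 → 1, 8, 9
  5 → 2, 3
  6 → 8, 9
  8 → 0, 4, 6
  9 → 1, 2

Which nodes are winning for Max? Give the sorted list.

0, 1, 2, 3, 5, 6, 7, 9

A0 = {2, 7}
A1: add {0, 1, 5, 9} — 0 (Max) has 0→7; 1 (Max) has 1→7; 5 (Max) has 5→2; 9 (Max) has 9→2.
A2: add {3, 6} — 3 (Max) has 3→0; 6 (Max) has 6→9.
A3 = A2; e.g. 4 (Min) can still go to 8. Fixed point.
Max's winning region = {0, 1, 2, 3, 5, 6, 7, 9}.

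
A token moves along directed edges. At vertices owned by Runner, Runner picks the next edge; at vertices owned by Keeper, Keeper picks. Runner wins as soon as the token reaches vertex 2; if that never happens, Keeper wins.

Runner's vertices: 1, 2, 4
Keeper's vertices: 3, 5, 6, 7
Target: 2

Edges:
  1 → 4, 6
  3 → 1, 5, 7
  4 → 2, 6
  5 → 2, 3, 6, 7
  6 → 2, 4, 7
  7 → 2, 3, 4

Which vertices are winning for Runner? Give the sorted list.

A0 = {2}
A1: add {4} — 4 (Runner) has 4→2.
A2: add {1} — 1 (Runner) has 1→4.
A3 = A2; e.g. 3 (Keeper) can still go to 5. Fixed point.
Runner's winning region = {1, 2, 4}.

1, 2, 4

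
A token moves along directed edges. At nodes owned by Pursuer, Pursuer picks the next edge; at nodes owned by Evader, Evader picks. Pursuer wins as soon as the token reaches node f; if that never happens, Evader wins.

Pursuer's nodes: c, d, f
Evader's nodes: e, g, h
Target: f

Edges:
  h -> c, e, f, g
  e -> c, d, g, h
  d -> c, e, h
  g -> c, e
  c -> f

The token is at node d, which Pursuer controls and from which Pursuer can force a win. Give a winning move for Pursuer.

A0 = {f}
A1: add {c} — c (Pursuer) has c→f.
A2: add {d} — d (Pursuer) has d→c.
A3 = A2; e.g. e (Evader) can still go to g. Fixed point.
From d, successor c is in the attractor (rank 1); the other successors e, h are not.

c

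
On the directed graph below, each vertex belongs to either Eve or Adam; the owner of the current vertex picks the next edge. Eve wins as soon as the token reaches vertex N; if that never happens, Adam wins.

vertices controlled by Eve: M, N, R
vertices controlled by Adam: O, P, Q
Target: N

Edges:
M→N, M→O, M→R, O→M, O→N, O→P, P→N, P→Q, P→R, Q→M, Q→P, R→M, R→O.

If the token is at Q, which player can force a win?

A0 = {N}
A1: add {M} — M (Eve) has M→N.
A2: add {R} — R (Eve) has R→M.
A3 = A2; e.g. O (Adam) can still go to P. Fixed point.
Q never enters the attractor, so Adam can avoid the target forever.

Adam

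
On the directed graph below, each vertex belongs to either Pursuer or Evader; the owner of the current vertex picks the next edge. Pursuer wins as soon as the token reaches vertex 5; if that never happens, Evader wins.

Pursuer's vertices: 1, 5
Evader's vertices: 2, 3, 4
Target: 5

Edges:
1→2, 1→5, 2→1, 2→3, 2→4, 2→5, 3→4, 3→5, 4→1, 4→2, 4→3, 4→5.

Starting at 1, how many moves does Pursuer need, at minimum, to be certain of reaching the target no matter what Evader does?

1

A0 = {5}
A1: add {1} — 1 (Pursuer) has 1→5.
A2 = A1; e.g. 2 (Evader) can still go to 3. Fixed point.
1 enters the attractor at level 1, so Pursuer can force the target in 1 move from there.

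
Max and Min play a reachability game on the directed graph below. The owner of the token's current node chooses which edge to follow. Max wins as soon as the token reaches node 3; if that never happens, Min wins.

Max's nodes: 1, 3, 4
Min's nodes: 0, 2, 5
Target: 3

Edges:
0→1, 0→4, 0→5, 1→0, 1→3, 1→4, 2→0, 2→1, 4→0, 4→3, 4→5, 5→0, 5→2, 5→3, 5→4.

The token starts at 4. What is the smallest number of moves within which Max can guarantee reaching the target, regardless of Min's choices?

1

A0 = {3}
A1: add {1, 4} — 1 (Max) has 1→3; 4 (Max) has 4→3.
A2 = A1; e.g. 0 (Min) can still go to 5. Fixed point.
4 enters the attractor at level 1, so Max can force the target in 1 move from there.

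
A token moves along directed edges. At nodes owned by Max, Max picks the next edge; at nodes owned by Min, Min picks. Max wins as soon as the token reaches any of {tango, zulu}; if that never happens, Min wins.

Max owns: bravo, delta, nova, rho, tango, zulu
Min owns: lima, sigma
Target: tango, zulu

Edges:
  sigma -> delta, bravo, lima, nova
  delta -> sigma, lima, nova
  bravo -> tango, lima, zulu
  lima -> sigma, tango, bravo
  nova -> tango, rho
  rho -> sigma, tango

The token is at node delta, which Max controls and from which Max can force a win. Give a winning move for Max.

nova

A0 = {tango, zulu}
A1: add {bravo, nova, rho} — bravo (Max) has bravo→tango; nova (Max) has nova→tango; rho (Max) has rho→tango.
A2: add {delta} — delta (Max) has delta→nova.
A3 = A2; e.g. sigma (Min) can still go to lima. Fixed point.
From delta, successor nova is in the attractor (rank 1); the other successors lima, sigma are not.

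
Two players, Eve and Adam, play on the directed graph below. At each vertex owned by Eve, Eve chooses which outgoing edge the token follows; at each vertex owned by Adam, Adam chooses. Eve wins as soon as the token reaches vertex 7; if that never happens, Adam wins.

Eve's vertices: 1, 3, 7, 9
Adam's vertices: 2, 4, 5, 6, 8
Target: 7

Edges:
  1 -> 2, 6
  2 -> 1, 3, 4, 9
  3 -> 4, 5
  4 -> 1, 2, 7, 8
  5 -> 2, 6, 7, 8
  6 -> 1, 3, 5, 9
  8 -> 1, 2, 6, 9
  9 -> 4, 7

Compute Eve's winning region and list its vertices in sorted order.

A0 = {7}
A1: add {9} — 9 (Eve) has 9→7.
A2 = A1; e.g. 1 (Eve) has no edge into A1. Fixed point.
Eve's winning region = {7, 9}.

7, 9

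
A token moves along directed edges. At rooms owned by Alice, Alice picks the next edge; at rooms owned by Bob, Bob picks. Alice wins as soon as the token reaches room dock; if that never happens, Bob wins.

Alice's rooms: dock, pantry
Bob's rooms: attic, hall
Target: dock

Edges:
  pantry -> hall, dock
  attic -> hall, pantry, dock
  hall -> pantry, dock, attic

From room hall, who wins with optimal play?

A0 = {dock}
A1: add {pantry} — pantry (Alice) has pantry→dock.
A2 = A1; e.g. hall (Bob) can still go to attic. Fixed point.
hall never enters the attractor, so Bob can avoid the target forever.

Bob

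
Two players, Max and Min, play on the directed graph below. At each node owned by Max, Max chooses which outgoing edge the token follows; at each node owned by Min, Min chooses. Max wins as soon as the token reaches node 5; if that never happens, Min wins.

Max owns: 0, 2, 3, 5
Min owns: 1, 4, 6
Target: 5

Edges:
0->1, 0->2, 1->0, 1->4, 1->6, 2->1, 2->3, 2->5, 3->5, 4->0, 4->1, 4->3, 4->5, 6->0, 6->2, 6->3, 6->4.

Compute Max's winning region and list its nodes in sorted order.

A0 = {5}
A1: add {2, 3} — 2 (Max) has 2→5; 3 (Max) has 3→5.
A2: add {0} — 0 (Max) has 0→2.
A3 = A2; e.g. 1 (Min) can still go to 4. Fixed point.
Max's winning region = {0, 2, 3, 5}.

0, 2, 3, 5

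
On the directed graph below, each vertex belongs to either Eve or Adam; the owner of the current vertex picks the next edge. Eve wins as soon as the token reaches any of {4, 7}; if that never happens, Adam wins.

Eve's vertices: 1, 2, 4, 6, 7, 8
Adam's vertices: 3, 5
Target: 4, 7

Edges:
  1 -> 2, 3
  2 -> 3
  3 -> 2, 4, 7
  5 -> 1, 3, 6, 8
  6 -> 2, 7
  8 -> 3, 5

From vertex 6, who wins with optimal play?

Eve

A0 = {4, 7}
A1: add {6} — 6 (Eve) has 6→7.
A2 = A1; e.g. 1 (Eve) has no edge into A1. Fixed point.
6 ∈ A1, so Eve can force the target.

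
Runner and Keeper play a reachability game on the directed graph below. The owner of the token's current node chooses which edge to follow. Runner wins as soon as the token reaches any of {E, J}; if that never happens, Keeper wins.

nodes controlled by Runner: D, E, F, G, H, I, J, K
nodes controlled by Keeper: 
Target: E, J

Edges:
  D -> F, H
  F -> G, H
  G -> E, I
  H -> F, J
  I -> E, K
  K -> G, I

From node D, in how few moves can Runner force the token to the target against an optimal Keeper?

2

A0 = {E, J}
A1: add {G, H, I} — G (Runner) has G→E; H (Runner) has H→J; I (Runner) has I→E.
A2: add {D, F, K} — D (Runner) has D→H; F (Runner) has F→G; K (Runner) has K→G.
A2 = all vertices. Fixed point.
D enters the attractor at level 2, so Runner can force the target in 2 moves from there.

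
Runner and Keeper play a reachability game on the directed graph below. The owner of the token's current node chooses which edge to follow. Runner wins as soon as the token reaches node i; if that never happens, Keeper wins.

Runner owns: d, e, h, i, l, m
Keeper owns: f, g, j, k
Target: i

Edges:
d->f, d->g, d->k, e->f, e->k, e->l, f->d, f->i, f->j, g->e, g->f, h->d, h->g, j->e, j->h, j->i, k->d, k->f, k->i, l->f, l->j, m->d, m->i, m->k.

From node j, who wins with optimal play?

A0 = {i}
A1: add {m} — m (Runner) has m→i.
A2 = A1; e.g. d (Runner) has no edge into A1. Fixed point.
j never enters the attractor, so Keeper can avoid the target forever.

Keeper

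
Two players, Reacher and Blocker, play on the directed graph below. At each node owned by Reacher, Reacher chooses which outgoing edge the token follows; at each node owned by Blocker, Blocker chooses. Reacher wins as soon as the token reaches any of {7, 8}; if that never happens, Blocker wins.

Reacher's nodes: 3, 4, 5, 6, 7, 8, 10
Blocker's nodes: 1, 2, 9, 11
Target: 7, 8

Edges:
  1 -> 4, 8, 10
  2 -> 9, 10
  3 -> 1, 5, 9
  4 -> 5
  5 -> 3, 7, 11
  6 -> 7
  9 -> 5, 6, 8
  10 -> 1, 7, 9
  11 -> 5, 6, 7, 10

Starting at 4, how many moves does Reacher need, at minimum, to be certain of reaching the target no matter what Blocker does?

2

A0 = {7, 8}
A1: add {5, 6, 10} — 5 (Reacher) has 5→7; 6 (Reacher) has 6→7; 10 (Reacher) has 10→7.
A2: add {3, 4, 9, 11} — 3 (Reacher) has 3→5; 4 (Reacher) has 4→5; 9 (Blocker): all of {5, 6, 8} already in; 11 (Blocker): all of {5, 6, 7, 10} already in.
4 enters the attractor at level 2, so Reacher can force the target in 2 moves from there.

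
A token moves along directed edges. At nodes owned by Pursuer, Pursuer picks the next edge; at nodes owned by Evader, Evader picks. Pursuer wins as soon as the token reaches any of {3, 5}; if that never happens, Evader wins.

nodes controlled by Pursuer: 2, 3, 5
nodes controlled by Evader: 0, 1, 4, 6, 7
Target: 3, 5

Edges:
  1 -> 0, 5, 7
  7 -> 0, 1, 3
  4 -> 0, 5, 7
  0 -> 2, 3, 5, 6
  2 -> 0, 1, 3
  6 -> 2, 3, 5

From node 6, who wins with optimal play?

A0 = {3, 5}
A1: add {2} — 2 (Pursuer) has 2→3.
A2: add {6} — 6 (Evader): all of {2, 3, 5} already in.
6 ∈ A2, so Pursuer can force the target.

Pursuer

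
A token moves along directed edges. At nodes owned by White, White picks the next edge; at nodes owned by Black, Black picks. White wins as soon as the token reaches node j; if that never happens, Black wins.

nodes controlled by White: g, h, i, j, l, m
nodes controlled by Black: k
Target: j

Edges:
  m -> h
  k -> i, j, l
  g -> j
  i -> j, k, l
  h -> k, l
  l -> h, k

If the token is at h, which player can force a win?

A0 = {j}
A1: add {g, i} — g (White) has g→j; i (White) has i→j.
A2 = A1; e.g. h (White) has no edge into A1. Fixed point.
h never enters the attractor, so Black can avoid the target forever.

Black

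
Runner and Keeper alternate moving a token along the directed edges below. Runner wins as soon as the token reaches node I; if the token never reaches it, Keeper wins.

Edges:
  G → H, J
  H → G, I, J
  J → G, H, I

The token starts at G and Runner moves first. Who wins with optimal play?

Track states (vertex, player-to-move).
A0 = {(I,Runner), (I,Keeper)}
A1: add {(H,Runner), (J,Runner)}.
A2: add {(G,Keeper)}.
A3 = A2; e.g. (G,Runner) stays out. (G,Runner) never enters ⇒ Keeper avoids the target.

Keeper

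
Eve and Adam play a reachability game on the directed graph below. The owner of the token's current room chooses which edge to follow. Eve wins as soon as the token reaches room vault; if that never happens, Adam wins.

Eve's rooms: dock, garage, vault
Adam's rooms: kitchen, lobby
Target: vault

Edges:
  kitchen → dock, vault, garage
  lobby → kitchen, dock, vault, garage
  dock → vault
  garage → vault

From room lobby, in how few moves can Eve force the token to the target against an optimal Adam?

3

A0 = {vault}
A1: add {dock, garage} — dock (Eve) has dock→vault; garage (Eve) has garage→vault.
A2: add {kitchen} — kitchen (Adam): all of {dock, vault, garage} already in.
A3: add {lobby} — lobby (Adam): all of {kitchen, dock, vault, garage} already in.
A3 = all vertices. Fixed point.
lobby enters the attractor at level 3, so Eve can force the target in 3 moves from there.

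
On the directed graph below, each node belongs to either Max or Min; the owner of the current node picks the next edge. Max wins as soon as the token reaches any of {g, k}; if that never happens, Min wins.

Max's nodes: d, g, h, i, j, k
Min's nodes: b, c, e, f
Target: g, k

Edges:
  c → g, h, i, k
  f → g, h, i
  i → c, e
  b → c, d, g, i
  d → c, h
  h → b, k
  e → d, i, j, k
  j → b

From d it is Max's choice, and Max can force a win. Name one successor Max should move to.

h

A0 = {g, k}
A1: add {h} — h (Max) has h→k.
A2: add {d} — d (Max) has d→h.
A3 = A2; e.g. b (Min) can still go to c. Fixed point.
From d, successor h is in the attractor (rank 1); the other successor c is not.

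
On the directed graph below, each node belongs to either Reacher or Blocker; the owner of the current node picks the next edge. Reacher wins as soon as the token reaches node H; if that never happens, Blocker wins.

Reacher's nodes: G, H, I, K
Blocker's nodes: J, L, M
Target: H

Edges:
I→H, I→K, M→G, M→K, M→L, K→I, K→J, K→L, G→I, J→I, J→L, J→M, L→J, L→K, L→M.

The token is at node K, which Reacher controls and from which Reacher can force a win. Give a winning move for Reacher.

A0 = {H}
A1: add {I} — I (Reacher) has I→H.
A2: add {G, K} — G (Reacher) has G→I; K (Reacher) has K→I.
A3 = A2; e.g. J (Blocker) can still go to L. Fixed point.
From K, successor I is in the attractor (rank 1); the other successors J, L are not.

I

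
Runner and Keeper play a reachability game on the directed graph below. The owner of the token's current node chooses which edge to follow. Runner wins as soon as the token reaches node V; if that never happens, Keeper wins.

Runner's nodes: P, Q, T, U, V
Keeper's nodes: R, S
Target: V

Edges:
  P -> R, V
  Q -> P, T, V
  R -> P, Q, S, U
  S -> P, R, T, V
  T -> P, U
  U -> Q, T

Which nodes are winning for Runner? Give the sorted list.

A0 = {V}
A1: add {P, Q} — P (Runner) has P→V; Q (Runner) has Q→V.
A2: add {T, U} — T (Runner) has T→P; U (Runner) has U→Q.
A3 = A2; e.g. R (Keeper) can still go to S. Fixed point.
Runner's winning region = {P, Q, T, U, V}.

P, Q, T, U, V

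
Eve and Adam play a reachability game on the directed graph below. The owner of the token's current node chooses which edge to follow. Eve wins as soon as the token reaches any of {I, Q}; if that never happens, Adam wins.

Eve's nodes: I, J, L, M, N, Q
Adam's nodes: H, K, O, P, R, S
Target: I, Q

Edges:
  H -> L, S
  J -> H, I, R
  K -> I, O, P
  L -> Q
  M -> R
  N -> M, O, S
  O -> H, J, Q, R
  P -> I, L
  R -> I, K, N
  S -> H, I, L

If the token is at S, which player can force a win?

Adam

A0 = {I, Q}
A1: add {J, L} — J (Eve) has J→I; L (Eve) has L→Q.
A2: add {P} — P (Adam): all of {I, L} already in.
A3 = A2; e.g. H (Adam) can still go to S. Fixed point.
S never enters the attractor, so Adam can avoid the target forever.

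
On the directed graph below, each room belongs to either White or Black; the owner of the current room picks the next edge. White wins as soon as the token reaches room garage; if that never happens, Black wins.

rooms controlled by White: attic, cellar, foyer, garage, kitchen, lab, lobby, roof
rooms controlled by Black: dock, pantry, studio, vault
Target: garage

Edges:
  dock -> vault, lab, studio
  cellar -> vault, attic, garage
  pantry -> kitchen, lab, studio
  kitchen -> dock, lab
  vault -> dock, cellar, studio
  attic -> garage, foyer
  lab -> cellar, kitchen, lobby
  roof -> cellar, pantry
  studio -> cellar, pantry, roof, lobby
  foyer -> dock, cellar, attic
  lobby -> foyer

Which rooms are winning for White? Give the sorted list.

A0 = {garage}
A1: add {attic, cellar} — cellar (White) has cellar→garage; attic (White) has attic→garage.
A2: add {foyer, lab, roof} — lab (White) has lab→cellar; roof (White) has roof→cellar; foyer (White) has foyer→cellar.
A3: add {kitchen, lobby} — kitchen (White) has kitchen→lab; lobby (White) has lobby→foyer.
A4 = A3; e.g. dock (Black) can still go to vault. Fixed point.
White's winning region = {attic, cellar, foyer, garage, kitchen, lab, lobby, roof}.

attic, cellar, foyer, garage, kitchen, lab, lobby, roof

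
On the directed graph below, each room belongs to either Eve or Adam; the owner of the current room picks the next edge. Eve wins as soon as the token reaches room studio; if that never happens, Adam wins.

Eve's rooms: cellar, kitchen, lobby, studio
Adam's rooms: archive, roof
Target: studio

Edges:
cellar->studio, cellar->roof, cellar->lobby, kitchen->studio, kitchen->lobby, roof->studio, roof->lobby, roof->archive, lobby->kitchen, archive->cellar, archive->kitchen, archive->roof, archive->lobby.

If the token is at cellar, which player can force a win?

Eve

A0 = {studio}
A1: add {cellar, kitchen} — cellar (Eve) has cellar→studio; kitchen (Eve) has kitchen→studio.
cellar ∈ A1, so Eve can force the target.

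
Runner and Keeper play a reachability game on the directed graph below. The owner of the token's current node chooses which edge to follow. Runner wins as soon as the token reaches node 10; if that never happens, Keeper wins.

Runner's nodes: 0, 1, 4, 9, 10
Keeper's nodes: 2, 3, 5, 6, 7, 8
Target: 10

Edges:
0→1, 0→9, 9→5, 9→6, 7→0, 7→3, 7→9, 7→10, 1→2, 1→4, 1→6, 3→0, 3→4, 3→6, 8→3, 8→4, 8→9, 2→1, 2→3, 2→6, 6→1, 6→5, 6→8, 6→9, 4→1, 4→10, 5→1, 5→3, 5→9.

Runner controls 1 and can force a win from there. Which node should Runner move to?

4

A0 = {10}
A1: add {4} — 4 (Runner) has 4→10.
A2: add {1} — 1 (Runner) has 1→4.
A3: add {0} — 0 (Runner) has 0→1.
A4 = A3; e.g. 2 (Keeper) can still go to 3. Fixed point.
From 1, successor 4 is in the attractor (rank 1); the other successors 2, 6 are not.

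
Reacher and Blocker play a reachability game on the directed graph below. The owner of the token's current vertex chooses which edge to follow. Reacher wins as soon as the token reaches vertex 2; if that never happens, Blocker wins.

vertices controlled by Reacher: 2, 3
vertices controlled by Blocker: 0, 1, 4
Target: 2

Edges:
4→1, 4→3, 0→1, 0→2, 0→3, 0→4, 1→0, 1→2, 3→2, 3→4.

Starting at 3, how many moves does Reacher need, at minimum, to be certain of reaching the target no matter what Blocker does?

A0 = {2}
A1: add {3} — 3 (Reacher) has 3→2.
A2 = A1; e.g. 0 (Blocker) can still go to 1. Fixed point.
3 enters the attractor at level 1, so Reacher can force the target in 1 move from there.

1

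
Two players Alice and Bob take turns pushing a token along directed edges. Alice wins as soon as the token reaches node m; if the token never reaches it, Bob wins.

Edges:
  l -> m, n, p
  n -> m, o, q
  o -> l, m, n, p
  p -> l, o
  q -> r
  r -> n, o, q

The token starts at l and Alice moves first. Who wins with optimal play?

Alice

Track states (vertex, player-to-move).
A0 = {(m,Alice), (m,Bob)}
A1: add {(l,Alice), (n,Alice), (o,Alice)}.
(l,Alice) ∈ A1 ⇒ Alice forces the target.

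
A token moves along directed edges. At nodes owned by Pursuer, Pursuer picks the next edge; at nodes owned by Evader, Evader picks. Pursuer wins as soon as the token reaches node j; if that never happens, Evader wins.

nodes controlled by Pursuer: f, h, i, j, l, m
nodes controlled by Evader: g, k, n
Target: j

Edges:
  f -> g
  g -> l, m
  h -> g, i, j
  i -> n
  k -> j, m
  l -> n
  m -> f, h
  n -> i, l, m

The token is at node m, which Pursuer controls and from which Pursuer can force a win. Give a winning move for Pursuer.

A0 = {j}
A1: add {h} — h (Pursuer) has h→j.
A2: add {m} — m (Pursuer) has m→h.
A3: add {k} — k (Evader): all of {j, m} already in.
A4 = A3; e.g. f (Pursuer) has no edge into A3. Fixed point.
From m, successor h is in the attractor (rank 1); the other successor f is not.

h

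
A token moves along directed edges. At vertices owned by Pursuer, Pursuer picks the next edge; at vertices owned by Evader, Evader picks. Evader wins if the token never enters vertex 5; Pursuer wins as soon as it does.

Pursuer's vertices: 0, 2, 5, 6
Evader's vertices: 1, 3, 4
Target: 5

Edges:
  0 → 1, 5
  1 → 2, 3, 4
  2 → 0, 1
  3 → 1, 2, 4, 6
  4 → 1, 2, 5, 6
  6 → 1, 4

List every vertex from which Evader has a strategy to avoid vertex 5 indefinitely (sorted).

A0 = {5}
A1: add {0} — 0 (Pursuer) has 0→5.
A2: add {2} — 2 (Pursuer) has 2→0.
A3 = A2; e.g. 1 (Evader) can still go to 3. Fixed point.
Pursuer's attractor = {0, 2, 5}; Evader avoids the target exactly from the complement.

1, 3, 4, 6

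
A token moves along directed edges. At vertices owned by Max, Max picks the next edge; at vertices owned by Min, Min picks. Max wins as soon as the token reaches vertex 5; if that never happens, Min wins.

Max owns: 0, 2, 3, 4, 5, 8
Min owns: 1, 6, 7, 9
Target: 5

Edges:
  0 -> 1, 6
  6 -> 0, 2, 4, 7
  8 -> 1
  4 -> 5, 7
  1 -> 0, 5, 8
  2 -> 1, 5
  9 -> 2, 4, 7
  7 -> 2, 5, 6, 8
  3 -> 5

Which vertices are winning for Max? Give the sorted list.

A0 = {5}
A1: add {2, 3, 4} — 2 (Max) has 2→5; 3 (Max) has 3→5; 4 (Max) has 4→5.
A2 = A1; e.g. 0 (Max) has no edge into A1. Fixed point.
Max's winning region = {2, 3, 4, 5}.

2, 3, 4, 5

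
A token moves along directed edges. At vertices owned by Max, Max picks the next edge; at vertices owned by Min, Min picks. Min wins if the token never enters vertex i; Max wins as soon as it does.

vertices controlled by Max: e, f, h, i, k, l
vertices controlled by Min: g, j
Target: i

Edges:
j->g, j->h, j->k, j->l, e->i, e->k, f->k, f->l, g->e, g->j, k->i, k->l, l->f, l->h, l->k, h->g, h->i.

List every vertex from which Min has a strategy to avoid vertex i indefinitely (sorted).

A0 = {i}
A1: add {e, h, k} — e (Max) has e→i; h (Max) has h→i; k (Max) has k→i.
A2: add {f, l} — f (Max) has f→k; l (Max) has l→h.
A3 = A2; e.g. g (Min) can still go to j. Fixed point.
Max's attractor = {e, f, h, i, k, l}; Min avoids the target exactly from the complement.

g, j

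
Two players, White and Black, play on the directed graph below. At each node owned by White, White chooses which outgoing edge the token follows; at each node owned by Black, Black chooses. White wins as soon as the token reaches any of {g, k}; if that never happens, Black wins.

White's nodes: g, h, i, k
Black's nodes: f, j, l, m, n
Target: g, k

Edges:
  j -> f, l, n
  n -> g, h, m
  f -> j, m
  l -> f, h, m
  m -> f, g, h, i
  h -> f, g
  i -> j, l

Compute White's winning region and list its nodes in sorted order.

A0 = {g, k}
A1: add {h} — h (White) has h→g.
A2 = A1; e.g. f (Black) can still go to j. Fixed point.
White's winning region = {g, h, k}.

g, h, k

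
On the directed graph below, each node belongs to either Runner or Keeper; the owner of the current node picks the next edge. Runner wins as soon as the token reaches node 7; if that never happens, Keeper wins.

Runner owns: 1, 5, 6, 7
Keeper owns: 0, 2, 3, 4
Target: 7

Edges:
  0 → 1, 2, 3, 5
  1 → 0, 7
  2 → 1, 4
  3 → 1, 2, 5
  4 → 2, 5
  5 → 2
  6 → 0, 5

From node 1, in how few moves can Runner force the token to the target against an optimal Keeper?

1

A0 = {7}
A1: add {1} — 1 (Runner) has 1→7.
A2 = A1; e.g. 0 (Keeper) can still go to 2. Fixed point.
1 enters the attractor at level 1, so Runner can force the target in 1 move from there.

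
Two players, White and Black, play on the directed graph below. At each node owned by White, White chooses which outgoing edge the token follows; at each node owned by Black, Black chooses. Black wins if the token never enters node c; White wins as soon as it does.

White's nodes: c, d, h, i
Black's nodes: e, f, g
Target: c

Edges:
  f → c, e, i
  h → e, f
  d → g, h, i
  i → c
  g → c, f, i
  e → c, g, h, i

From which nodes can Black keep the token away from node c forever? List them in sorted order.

A0 = {c}
A1: add {i} — i (White) has i→c.
A2: add {d} — d (White) has d→i.
A3 = A2; e.g. e (Black) can still go to g. Fixed point.
White's attractor = {c, d, i}; Black avoids the target exactly from the complement.

e, f, g, h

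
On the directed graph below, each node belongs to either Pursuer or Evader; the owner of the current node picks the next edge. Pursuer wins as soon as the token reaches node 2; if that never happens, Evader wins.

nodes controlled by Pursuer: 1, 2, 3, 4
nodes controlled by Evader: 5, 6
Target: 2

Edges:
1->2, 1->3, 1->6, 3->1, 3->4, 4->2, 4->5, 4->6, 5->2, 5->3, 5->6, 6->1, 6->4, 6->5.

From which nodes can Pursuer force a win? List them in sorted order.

A0 = {2}
A1: add {1, 4} — 1 (Pursuer) has 1→2; 4 (Pursuer) has 4→2.
A2: add {3} — 3 (Pursuer) has 3→1.
A3 = A2; e.g. 5 (Evader) can still go to 6. Fixed point.
Pursuer's winning region = {1, 2, 3, 4}.

1, 2, 3, 4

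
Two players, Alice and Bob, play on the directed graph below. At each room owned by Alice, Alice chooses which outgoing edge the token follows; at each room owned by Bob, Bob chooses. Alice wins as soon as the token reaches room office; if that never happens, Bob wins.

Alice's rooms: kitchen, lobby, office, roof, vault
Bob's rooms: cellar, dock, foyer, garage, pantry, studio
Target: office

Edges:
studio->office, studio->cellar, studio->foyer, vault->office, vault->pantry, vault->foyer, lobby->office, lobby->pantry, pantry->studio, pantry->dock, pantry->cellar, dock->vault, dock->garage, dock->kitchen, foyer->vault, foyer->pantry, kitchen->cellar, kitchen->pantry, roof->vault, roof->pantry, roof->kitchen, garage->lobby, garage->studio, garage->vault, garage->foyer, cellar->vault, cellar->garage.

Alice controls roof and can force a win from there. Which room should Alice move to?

vault

A0 = {office}
A1: add {lobby, vault} — lobby (Alice) has lobby→office; vault (Alice) has vault→office.
A2: add {roof} — roof (Alice) has roof→vault.
A3 = A2; e.g. studio (Bob) can still go to cellar. Fixed point.
From roof, successor vault is in the attractor (rank 1); the other successors kitchen, pantry are not.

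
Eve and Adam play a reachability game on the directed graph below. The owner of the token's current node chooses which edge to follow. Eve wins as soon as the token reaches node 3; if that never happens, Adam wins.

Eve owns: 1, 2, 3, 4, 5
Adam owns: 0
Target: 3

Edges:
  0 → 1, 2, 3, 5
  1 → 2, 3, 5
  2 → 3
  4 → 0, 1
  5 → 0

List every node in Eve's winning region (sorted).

A0 = {3}
A1: add {1, 2} — 1 (Eve) has 1→3; 2 (Eve) has 2→3.
A2: add {4} — 4 (Eve) has 4→1.
A3 = A2; e.g. 0 (Adam) can still go to 5. Fixed point.
Eve's winning region = {1, 2, 3, 4}.

1, 2, 3, 4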